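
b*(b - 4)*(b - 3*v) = b^3 - 3*b^2*v - 4*b^2 + 12*b*v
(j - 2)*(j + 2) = j^2 - 4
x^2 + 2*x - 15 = (x - 3)*(x + 5)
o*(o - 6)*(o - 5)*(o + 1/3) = o^4 - 32*o^3/3 + 79*o^2/3 + 10*o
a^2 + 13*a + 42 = (a + 6)*(a + 7)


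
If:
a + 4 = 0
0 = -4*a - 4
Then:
No Solution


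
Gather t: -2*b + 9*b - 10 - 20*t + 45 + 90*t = 7*b + 70*t + 35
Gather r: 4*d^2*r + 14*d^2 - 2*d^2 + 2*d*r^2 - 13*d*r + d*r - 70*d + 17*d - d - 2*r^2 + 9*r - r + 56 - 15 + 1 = 12*d^2 - 54*d + r^2*(2*d - 2) + r*(4*d^2 - 12*d + 8) + 42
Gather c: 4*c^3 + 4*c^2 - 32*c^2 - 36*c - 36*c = 4*c^3 - 28*c^2 - 72*c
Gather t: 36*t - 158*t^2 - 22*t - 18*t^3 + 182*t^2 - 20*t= -18*t^3 + 24*t^2 - 6*t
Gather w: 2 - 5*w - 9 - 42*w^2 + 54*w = -42*w^2 + 49*w - 7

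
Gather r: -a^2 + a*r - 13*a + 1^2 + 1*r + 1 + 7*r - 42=-a^2 - 13*a + r*(a + 8) - 40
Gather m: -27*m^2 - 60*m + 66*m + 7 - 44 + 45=-27*m^2 + 6*m + 8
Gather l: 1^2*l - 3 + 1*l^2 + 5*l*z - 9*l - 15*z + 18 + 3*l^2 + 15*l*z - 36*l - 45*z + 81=4*l^2 + l*(20*z - 44) - 60*z + 96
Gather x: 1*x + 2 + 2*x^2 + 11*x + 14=2*x^2 + 12*x + 16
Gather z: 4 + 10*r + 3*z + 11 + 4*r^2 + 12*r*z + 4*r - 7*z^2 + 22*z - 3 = 4*r^2 + 14*r - 7*z^2 + z*(12*r + 25) + 12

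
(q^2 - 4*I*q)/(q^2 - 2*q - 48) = q*(-q + 4*I)/(-q^2 + 2*q + 48)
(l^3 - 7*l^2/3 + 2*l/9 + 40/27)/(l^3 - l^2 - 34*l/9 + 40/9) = (l + 2/3)/(l + 2)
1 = 1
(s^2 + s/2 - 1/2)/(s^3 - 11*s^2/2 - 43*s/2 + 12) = (s + 1)/(s^2 - 5*s - 24)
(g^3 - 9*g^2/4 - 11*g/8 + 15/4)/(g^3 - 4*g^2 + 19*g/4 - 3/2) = (4*g + 5)/(2*(2*g - 1))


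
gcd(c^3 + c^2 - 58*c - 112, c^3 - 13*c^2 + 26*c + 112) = c^2 - 6*c - 16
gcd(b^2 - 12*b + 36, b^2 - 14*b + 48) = b - 6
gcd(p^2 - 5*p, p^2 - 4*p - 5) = p - 5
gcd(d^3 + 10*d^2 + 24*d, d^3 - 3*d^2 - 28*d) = d^2 + 4*d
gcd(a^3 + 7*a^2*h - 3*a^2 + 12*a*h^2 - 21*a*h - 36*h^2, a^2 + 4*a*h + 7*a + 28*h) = a + 4*h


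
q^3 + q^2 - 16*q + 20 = (q - 2)^2*(q + 5)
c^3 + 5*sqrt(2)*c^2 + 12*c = c*(c + 2*sqrt(2))*(c + 3*sqrt(2))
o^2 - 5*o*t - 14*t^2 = (o - 7*t)*(o + 2*t)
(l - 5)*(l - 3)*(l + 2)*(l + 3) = l^4 - 3*l^3 - 19*l^2 + 27*l + 90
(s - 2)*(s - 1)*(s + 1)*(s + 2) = s^4 - 5*s^2 + 4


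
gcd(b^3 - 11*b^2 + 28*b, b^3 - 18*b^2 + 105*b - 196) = b^2 - 11*b + 28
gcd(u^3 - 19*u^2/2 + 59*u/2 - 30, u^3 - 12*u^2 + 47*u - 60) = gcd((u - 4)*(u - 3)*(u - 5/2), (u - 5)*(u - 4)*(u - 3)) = u^2 - 7*u + 12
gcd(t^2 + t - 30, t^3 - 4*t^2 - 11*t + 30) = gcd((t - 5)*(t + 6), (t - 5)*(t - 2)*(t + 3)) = t - 5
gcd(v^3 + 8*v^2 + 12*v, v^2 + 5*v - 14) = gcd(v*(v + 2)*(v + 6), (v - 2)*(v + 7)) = 1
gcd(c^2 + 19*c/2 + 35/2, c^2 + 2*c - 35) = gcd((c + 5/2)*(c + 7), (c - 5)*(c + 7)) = c + 7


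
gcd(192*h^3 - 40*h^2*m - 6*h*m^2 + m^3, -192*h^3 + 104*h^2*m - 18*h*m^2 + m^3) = 32*h^2 - 12*h*m + m^2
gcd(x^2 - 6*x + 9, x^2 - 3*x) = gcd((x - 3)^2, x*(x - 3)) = x - 3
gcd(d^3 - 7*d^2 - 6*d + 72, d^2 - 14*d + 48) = d - 6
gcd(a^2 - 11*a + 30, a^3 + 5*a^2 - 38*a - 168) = a - 6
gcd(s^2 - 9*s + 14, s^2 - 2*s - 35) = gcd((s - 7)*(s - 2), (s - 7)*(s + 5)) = s - 7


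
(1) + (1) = 2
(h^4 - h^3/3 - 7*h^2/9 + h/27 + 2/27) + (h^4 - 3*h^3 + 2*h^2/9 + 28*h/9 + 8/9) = 2*h^4 - 10*h^3/3 - 5*h^2/9 + 85*h/27 + 26/27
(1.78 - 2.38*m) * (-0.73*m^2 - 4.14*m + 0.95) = 1.7374*m^3 + 8.5538*m^2 - 9.6302*m + 1.691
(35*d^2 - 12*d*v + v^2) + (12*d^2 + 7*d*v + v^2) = 47*d^2 - 5*d*v + 2*v^2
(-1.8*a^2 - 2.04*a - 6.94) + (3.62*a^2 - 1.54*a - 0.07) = 1.82*a^2 - 3.58*a - 7.01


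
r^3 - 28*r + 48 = (r - 4)*(r - 2)*(r + 6)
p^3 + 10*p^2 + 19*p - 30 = (p - 1)*(p + 5)*(p + 6)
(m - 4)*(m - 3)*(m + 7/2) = m^3 - 7*m^2/2 - 25*m/2 + 42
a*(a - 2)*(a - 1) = a^3 - 3*a^2 + 2*a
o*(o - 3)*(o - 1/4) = o^3 - 13*o^2/4 + 3*o/4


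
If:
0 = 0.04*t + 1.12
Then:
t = -28.00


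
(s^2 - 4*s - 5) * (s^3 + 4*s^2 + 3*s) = s^5 - 18*s^3 - 32*s^2 - 15*s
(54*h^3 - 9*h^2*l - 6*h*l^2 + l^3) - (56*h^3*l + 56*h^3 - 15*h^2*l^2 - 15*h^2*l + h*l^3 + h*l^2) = -56*h^3*l - 2*h^3 + 15*h^2*l^2 + 6*h^2*l - h*l^3 - 7*h*l^2 + l^3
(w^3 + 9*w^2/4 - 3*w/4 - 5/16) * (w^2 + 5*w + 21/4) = w^5 + 29*w^4/4 + 63*w^3/4 + 31*w^2/4 - 11*w/2 - 105/64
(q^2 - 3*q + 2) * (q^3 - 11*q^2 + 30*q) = q^5 - 14*q^4 + 65*q^3 - 112*q^2 + 60*q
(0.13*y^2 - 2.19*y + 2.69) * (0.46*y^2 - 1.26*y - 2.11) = 0.0598*y^4 - 1.1712*y^3 + 3.7225*y^2 + 1.2315*y - 5.6759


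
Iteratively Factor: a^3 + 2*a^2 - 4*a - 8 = (a + 2)*(a^2 - 4) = (a + 2)^2*(a - 2)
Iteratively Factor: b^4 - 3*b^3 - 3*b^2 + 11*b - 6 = (b + 2)*(b^3 - 5*b^2 + 7*b - 3) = (b - 3)*(b + 2)*(b^2 - 2*b + 1) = (b - 3)*(b - 1)*(b + 2)*(b - 1)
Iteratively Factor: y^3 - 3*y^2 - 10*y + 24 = (y - 4)*(y^2 + y - 6) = (y - 4)*(y + 3)*(y - 2)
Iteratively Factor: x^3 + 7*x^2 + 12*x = (x + 3)*(x^2 + 4*x) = x*(x + 3)*(x + 4)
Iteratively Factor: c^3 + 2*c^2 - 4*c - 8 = (c + 2)*(c^2 - 4) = (c + 2)^2*(c - 2)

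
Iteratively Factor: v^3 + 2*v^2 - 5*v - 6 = (v + 3)*(v^2 - v - 2) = (v - 2)*(v + 3)*(v + 1)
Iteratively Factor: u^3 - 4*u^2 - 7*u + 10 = (u + 2)*(u^2 - 6*u + 5) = (u - 1)*(u + 2)*(u - 5)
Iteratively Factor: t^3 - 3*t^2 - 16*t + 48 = (t - 4)*(t^2 + t - 12) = (t - 4)*(t - 3)*(t + 4)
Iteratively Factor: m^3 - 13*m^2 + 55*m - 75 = (m - 3)*(m^2 - 10*m + 25) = (m - 5)*(m - 3)*(m - 5)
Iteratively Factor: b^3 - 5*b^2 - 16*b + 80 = (b - 4)*(b^2 - b - 20) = (b - 4)*(b + 4)*(b - 5)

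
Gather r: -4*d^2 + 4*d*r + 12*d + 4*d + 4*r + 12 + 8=-4*d^2 + 16*d + r*(4*d + 4) + 20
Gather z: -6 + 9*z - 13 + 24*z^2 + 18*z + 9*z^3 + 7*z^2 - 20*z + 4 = 9*z^3 + 31*z^2 + 7*z - 15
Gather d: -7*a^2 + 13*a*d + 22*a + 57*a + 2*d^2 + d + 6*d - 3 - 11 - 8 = -7*a^2 + 79*a + 2*d^2 + d*(13*a + 7) - 22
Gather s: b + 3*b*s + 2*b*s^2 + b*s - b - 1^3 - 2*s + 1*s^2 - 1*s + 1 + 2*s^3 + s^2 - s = 2*s^3 + s^2*(2*b + 2) + s*(4*b - 4)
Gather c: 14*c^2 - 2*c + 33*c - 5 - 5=14*c^2 + 31*c - 10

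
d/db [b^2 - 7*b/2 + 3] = 2*b - 7/2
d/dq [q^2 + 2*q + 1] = 2*q + 2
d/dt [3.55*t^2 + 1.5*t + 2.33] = 7.1*t + 1.5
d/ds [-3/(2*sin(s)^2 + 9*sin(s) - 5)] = 3*(4*sin(s) + 9)*cos(s)/(2*sin(s)^2 + 9*sin(s) - 5)^2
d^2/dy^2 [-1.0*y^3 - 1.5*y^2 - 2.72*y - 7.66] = -6.0*y - 3.0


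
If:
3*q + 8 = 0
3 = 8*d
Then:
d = 3/8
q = -8/3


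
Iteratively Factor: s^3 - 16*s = (s + 4)*(s^2 - 4*s) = s*(s + 4)*(s - 4)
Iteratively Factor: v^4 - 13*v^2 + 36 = (v - 3)*(v^3 + 3*v^2 - 4*v - 12) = (v - 3)*(v + 3)*(v^2 - 4) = (v - 3)*(v - 2)*(v + 3)*(v + 2)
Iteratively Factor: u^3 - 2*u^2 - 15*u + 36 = (u - 3)*(u^2 + u - 12) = (u - 3)*(u + 4)*(u - 3)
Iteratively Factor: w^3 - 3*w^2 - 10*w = (w)*(w^2 - 3*w - 10) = w*(w - 5)*(w + 2)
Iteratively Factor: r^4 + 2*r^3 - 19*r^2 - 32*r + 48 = (r - 1)*(r^3 + 3*r^2 - 16*r - 48) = (r - 4)*(r - 1)*(r^2 + 7*r + 12) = (r - 4)*(r - 1)*(r + 4)*(r + 3)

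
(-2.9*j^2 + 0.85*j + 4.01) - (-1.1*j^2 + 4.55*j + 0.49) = -1.8*j^2 - 3.7*j + 3.52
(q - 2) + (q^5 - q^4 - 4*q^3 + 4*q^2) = q^5 - q^4 - 4*q^3 + 4*q^2 + q - 2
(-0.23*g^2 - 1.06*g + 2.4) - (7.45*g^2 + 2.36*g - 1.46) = -7.68*g^2 - 3.42*g + 3.86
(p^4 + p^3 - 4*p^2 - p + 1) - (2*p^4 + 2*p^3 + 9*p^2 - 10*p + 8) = -p^4 - p^3 - 13*p^2 + 9*p - 7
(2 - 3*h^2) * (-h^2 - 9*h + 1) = 3*h^4 + 27*h^3 - 5*h^2 - 18*h + 2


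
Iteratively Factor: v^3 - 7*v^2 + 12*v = (v)*(v^2 - 7*v + 12) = v*(v - 3)*(v - 4)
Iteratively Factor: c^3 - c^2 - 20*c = (c - 5)*(c^2 + 4*c) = (c - 5)*(c + 4)*(c)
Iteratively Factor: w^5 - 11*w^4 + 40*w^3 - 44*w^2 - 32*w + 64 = (w - 2)*(w^4 - 9*w^3 + 22*w^2 - 32) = (w - 2)^2*(w^3 - 7*w^2 + 8*w + 16) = (w - 4)*(w - 2)^2*(w^2 - 3*w - 4) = (w - 4)^2*(w - 2)^2*(w + 1)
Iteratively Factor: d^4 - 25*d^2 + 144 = (d + 4)*(d^3 - 4*d^2 - 9*d + 36) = (d - 4)*(d + 4)*(d^2 - 9) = (d - 4)*(d - 3)*(d + 4)*(d + 3)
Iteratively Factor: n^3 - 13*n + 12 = (n - 1)*(n^2 + n - 12) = (n - 1)*(n + 4)*(n - 3)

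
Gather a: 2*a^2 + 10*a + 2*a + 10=2*a^2 + 12*a + 10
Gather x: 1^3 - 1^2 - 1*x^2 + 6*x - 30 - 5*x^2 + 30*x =-6*x^2 + 36*x - 30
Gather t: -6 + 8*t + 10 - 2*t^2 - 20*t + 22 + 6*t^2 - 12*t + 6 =4*t^2 - 24*t + 32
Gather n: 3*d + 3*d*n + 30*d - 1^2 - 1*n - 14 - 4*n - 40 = 33*d + n*(3*d - 5) - 55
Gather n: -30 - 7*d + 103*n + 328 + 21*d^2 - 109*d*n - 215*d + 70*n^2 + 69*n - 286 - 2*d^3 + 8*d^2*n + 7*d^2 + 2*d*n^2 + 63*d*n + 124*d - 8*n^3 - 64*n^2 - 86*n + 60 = -2*d^3 + 28*d^2 - 98*d - 8*n^3 + n^2*(2*d + 6) + n*(8*d^2 - 46*d + 86) + 72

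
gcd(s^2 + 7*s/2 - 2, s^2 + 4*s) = s + 4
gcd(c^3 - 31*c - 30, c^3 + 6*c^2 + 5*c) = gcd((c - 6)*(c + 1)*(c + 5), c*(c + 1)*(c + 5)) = c^2 + 6*c + 5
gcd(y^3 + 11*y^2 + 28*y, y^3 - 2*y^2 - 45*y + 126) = y + 7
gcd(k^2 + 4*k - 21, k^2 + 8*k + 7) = k + 7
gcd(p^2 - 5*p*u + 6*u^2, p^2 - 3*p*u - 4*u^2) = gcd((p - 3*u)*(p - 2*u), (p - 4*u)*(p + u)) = 1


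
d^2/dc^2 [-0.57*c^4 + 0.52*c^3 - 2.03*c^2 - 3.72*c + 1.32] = -6.84*c^2 + 3.12*c - 4.06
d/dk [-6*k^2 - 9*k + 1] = -12*k - 9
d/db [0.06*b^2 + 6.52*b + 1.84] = 0.12*b + 6.52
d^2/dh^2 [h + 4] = 0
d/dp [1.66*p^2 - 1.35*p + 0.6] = 3.32*p - 1.35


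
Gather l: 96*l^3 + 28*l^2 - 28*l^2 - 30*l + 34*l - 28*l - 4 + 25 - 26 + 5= 96*l^3 - 24*l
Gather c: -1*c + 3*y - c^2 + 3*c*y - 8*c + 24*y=-c^2 + c*(3*y - 9) + 27*y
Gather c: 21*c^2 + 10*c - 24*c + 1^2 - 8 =21*c^2 - 14*c - 7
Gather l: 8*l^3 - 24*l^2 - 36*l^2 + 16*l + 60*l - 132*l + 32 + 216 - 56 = 8*l^3 - 60*l^2 - 56*l + 192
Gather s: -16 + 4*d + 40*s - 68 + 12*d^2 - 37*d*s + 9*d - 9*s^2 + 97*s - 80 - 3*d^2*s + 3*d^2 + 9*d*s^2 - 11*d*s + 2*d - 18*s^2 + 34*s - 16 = 15*d^2 + 15*d + s^2*(9*d - 27) + s*(-3*d^2 - 48*d + 171) - 180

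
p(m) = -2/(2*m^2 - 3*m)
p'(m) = -2*(3 - 4*m)/(2*m^2 - 3*m)^2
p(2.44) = -0.44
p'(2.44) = 0.64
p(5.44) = -0.05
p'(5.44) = 0.02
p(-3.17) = -0.07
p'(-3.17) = -0.04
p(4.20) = -0.09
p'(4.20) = 0.05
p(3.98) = -0.10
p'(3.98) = 0.07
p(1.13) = 2.39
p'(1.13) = 4.35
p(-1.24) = -0.29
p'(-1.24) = -0.34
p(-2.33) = -0.11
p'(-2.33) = -0.08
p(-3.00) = -0.07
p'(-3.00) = -0.04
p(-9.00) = -0.01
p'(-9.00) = 0.00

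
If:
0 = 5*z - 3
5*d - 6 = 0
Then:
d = 6/5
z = 3/5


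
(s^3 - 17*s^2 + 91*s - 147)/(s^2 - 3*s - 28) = (s^2 - 10*s + 21)/(s + 4)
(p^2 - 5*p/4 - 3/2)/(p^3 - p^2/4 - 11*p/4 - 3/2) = 1/(p + 1)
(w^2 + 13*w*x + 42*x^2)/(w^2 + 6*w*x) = (w + 7*x)/w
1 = 1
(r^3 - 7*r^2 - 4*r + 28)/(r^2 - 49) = (r^2 - 4)/(r + 7)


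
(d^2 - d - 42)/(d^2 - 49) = (d + 6)/(d + 7)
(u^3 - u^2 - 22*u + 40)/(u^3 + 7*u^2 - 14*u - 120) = (u - 2)/(u + 6)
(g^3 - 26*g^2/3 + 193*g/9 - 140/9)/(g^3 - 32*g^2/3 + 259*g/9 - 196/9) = (g - 5)/(g - 7)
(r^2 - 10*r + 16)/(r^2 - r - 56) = (r - 2)/(r + 7)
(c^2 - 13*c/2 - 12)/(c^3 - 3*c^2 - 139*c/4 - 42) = 2/(2*c + 7)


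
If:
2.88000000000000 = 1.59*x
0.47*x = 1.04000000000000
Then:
No Solution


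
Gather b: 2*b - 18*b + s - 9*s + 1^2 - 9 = -16*b - 8*s - 8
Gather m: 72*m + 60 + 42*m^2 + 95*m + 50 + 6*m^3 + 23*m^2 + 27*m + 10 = 6*m^3 + 65*m^2 + 194*m + 120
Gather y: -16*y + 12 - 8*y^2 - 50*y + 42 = -8*y^2 - 66*y + 54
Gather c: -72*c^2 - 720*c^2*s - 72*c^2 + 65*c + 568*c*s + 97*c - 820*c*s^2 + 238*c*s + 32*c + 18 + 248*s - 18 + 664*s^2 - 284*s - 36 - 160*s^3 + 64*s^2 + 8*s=c^2*(-720*s - 144) + c*(-820*s^2 + 806*s + 194) - 160*s^3 + 728*s^2 - 28*s - 36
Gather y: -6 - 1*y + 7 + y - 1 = 0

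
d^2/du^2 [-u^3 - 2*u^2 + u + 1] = -6*u - 4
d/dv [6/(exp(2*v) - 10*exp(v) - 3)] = 12*(5 - exp(v))*exp(v)/(-exp(2*v) + 10*exp(v) + 3)^2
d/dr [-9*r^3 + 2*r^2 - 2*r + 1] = -27*r^2 + 4*r - 2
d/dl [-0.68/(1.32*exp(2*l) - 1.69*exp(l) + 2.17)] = (1.7952*exp(l) - 1.1492)*exp(l)/(1.32*exp(2*l) - 1.69*exp(l) + 2.17)^2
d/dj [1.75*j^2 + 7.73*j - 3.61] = 3.5*j + 7.73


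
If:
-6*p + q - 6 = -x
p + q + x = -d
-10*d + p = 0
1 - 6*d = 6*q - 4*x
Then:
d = -6/71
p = -60/71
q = 371/710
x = 289/710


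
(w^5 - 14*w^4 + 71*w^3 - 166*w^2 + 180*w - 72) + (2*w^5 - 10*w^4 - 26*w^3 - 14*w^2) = 3*w^5 - 24*w^4 + 45*w^3 - 180*w^2 + 180*w - 72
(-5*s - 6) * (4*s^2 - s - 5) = -20*s^3 - 19*s^2 + 31*s + 30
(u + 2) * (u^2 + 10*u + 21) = u^3 + 12*u^2 + 41*u + 42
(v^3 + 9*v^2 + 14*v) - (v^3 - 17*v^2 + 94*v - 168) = 26*v^2 - 80*v + 168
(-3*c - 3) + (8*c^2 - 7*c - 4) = 8*c^2 - 10*c - 7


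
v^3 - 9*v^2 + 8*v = v*(v - 8)*(v - 1)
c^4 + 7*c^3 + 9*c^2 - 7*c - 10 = (c - 1)*(c + 1)*(c + 2)*(c + 5)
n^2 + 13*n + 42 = (n + 6)*(n + 7)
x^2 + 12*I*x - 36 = (x + 6*I)^2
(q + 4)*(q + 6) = q^2 + 10*q + 24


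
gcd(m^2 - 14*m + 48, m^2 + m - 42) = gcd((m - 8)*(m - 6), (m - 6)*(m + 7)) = m - 6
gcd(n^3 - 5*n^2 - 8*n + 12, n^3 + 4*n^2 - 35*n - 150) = n - 6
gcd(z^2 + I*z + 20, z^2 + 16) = z - 4*I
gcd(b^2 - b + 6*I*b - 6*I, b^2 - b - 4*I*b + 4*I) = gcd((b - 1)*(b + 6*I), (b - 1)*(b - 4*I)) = b - 1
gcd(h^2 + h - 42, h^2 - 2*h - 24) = h - 6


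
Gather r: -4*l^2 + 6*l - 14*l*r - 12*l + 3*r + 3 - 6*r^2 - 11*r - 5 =-4*l^2 - 6*l - 6*r^2 + r*(-14*l - 8) - 2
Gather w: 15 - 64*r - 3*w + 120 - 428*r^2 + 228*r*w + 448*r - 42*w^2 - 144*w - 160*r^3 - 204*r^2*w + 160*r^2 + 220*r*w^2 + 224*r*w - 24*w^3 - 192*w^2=-160*r^3 - 268*r^2 + 384*r - 24*w^3 + w^2*(220*r - 234) + w*(-204*r^2 + 452*r - 147) + 135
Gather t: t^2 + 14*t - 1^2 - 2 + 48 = t^2 + 14*t + 45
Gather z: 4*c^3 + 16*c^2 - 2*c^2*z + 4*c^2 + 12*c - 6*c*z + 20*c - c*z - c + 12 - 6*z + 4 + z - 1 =4*c^3 + 20*c^2 + 31*c + z*(-2*c^2 - 7*c - 5) + 15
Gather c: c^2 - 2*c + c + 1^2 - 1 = c^2 - c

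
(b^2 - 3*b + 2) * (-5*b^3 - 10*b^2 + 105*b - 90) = -5*b^5 + 5*b^4 + 125*b^3 - 425*b^2 + 480*b - 180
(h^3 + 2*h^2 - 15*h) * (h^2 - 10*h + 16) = h^5 - 8*h^4 - 19*h^3 + 182*h^2 - 240*h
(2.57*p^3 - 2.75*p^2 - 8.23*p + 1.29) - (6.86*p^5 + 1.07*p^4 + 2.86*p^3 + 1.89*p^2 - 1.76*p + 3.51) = -6.86*p^5 - 1.07*p^4 - 0.29*p^3 - 4.64*p^2 - 6.47*p - 2.22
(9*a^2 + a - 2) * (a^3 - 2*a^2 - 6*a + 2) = 9*a^5 - 17*a^4 - 58*a^3 + 16*a^2 + 14*a - 4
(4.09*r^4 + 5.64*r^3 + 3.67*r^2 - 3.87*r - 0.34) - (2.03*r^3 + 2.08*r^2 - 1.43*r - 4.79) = 4.09*r^4 + 3.61*r^3 + 1.59*r^2 - 2.44*r + 4.45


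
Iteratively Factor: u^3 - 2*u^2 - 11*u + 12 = (u - 4)*(u^2 + 2*u - 3) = (u - 4)*(u - 1)*(u + 3)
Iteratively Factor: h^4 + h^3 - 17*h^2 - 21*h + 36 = (h + 3)*(h^3 - 2*h^2 - 11*h + 12) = (h + 3)^2*(h^2 - 5*h + 4) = (h - 4)*(h + 3)^2*(h - 1)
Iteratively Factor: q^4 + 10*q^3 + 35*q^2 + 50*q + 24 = (q + 2)*(q^3 + 8*q^2 + 19*q + 12) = (q + 1)*(q + 2)*(q^2 + 7*q + 12) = (q + 1)*(q + 2)*(q + 3)*(q + 4)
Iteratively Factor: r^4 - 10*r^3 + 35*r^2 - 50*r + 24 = (r - 2)*(r^3 - 8*r^2 + 19*r - 12) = (r - 2)*(r - 1)*(r^2 - 7*r + 12) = (r - 4)*(r - 2)*(r - 1)*(r - 3)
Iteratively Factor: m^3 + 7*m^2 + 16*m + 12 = (m + 3)*(m^2 + 4*m + 4) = (m + 2)*(m + 3)*(m + 2)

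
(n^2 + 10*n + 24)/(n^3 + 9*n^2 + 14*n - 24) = 1/(n - 1)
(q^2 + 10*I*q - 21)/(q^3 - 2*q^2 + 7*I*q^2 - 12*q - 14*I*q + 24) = (q + 7*I)/(q^2 + q*(-2 + 4*I) - 8*I)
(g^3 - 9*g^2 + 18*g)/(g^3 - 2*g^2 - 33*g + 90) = g*(g - 6)/(g^2 + g - 30)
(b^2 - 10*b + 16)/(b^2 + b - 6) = (b - 8)/(b + 3)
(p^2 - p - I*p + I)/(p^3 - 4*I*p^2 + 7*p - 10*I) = (p - 1)/(p^2 - 3*I*p + 10)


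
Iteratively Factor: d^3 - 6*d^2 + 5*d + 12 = (d + 1)*(d^2 - 7*d + 12) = (d - 4)*(d + 1)*(d - 3)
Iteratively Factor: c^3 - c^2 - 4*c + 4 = (c - 1)*(c^2 - 4) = (c - 1)*(c + 2)*(c - 2)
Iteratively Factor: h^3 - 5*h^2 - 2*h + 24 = (h + 2)*(h^2 - 7*h + 12) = (h - 3)*(h + 2)*(h - 4)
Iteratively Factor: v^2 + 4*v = (v)*(v + 4)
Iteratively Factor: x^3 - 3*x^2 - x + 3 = (x - 1)*(x^2 - 2*x - 3) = (x - 3)*(x - 1)*(x + 1)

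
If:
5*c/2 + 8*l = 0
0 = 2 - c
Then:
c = 2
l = -5/8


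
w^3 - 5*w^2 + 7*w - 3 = (w - 3)*(w - 1)^2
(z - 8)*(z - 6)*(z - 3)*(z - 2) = z^4 - 19*z^3 + 124*z^2 - 324*z + 288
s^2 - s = s*(s - 1)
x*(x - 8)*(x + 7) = x^3 - x^2 - 56*x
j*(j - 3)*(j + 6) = j^3 + 3*j^2 - 18*j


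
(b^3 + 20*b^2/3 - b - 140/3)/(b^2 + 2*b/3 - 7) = (b^2 + 9*b + 20)/(b + 3)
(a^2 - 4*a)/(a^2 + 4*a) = (a - 4)/(a + 4)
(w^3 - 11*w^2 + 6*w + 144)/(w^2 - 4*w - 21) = (w^2 - 14*w + 48)/(w - 7)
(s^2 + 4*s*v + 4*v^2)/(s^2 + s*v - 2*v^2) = (s + 2*v)/(s - v)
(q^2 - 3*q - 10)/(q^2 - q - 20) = (q + 2)/(q + 4)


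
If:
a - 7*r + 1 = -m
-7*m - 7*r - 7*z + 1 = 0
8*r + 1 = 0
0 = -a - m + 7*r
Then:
No Solution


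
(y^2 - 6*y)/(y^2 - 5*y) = (y - 6)/(y - 5)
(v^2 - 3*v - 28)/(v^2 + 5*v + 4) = (v - 7)/(v + 1)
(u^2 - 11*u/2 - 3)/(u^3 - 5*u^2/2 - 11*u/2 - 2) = (u - 6)/(u^2 - 3*u - 4)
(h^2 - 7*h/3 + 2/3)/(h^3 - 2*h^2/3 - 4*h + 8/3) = (3*h - 1)/(3*h^2 + 4*h - 4)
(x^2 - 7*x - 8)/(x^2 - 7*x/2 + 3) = 2*(x^2 - 7*x - 8)/(2*x^2 - 7*x + 6)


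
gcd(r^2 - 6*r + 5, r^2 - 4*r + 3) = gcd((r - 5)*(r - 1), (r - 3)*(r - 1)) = r - 1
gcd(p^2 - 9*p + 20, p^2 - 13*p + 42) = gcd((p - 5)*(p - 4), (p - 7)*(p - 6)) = 1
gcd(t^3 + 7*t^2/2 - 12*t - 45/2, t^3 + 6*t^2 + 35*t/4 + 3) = t + 3/2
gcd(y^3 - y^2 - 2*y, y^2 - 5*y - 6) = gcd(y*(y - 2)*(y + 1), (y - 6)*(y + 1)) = y + 1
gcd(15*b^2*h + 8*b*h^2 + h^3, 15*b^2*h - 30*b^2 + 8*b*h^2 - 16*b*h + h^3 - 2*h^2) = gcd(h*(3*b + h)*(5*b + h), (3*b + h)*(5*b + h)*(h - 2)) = 15*b^2 + 8*b*h + h^2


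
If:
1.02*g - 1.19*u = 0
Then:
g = 1.16666666666667*u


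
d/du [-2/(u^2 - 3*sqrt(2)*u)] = 2*(2*u - 3*sqrt(2))/(u^2*(u - 3*sqrt(2))^2)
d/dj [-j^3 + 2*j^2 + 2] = j*(4 - 3*j)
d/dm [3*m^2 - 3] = 6*m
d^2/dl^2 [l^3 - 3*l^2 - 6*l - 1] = 6*l - 6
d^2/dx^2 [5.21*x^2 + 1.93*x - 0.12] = 10.4200000000000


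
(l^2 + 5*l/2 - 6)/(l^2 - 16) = (l - 3/2)/(l - 4)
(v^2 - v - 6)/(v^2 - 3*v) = (v + 2)/v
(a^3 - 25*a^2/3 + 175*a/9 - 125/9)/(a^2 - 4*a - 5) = (9*a^2 - 30*a + 25)/(9*(a + 1))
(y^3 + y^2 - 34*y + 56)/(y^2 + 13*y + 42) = (y^2 - 6*y + 8)/(y + 6)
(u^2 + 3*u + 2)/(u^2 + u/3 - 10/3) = 3*(u + 1)/(3*u - 5)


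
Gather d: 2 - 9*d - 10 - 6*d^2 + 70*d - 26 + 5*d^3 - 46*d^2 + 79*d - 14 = 5*d^3 - 52*d^2 + 140*d - 48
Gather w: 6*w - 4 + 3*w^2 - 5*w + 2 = 3*w^2 + w - 2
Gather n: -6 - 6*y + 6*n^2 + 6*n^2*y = n^2*(6*y + 6) - 6*y - 6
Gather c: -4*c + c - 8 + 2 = -3*c - 6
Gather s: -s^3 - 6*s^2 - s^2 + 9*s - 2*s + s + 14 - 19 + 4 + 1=-s^3 - 7*s^2 + 8*s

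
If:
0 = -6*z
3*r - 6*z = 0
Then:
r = 0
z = 0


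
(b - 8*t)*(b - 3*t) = b^2 - 11*b*t + 24*t^2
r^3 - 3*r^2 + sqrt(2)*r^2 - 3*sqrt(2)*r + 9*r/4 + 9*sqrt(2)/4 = (r - 3/2)^2*(r + sqrt(2))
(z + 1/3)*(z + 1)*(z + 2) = z^3 + 10*z^2/3 + 3*z + 2/3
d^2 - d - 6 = (d - 3)*(d + 2)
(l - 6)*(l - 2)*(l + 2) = l^3 - 6*l^2 - 4*l + 24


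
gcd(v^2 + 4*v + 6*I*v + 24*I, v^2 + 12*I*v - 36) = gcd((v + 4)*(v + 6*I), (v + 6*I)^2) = v + 6*I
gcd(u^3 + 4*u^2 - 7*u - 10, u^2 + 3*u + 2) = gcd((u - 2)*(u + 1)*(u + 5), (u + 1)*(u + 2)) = u + 1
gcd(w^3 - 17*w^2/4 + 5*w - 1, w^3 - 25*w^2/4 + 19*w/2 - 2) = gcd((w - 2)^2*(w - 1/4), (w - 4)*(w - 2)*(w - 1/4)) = w^2 - 9*w/4 + 1/2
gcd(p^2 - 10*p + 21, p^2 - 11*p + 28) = p - 7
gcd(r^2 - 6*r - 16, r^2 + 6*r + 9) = 1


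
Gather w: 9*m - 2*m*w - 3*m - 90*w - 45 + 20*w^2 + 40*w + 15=6*m + 20*w^2 + w*(-2*m - 50) - 30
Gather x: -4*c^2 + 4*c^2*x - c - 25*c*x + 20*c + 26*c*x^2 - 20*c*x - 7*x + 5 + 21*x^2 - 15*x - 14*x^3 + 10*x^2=-4*c^2 + 19*c - 14*x^3 + x^2*(26*c + 31) + x*(4*c^2 - 45*c - 22) + 5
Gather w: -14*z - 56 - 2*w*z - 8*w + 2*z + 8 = w*(-2*z - 8) - 12*z - 48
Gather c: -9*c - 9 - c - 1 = -10*c - 10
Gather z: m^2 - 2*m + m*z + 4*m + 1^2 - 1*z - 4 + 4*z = m^2 + 2*m + z*(m + 3) - 3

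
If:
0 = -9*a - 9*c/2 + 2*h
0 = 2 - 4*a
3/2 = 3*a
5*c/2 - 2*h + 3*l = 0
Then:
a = 1/2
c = 3*l/2 - 9/4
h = 27*l/8 - 45/16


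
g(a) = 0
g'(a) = 0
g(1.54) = 0.00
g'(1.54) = 0.00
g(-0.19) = 0.00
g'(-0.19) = 0.00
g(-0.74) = 0.00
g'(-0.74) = 0.00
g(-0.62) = 0.00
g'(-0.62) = 0.00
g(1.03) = 0.00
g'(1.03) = 0.00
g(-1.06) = 0.00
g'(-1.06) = 0.00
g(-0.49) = 0.00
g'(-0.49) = 0.00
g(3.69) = 0.00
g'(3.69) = 0.00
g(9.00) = 0.00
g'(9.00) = 0.00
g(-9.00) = 0.00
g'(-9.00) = 0.00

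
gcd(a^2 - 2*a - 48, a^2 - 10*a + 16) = a - 8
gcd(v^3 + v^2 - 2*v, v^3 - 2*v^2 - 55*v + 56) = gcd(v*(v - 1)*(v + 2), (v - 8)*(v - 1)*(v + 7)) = v - 1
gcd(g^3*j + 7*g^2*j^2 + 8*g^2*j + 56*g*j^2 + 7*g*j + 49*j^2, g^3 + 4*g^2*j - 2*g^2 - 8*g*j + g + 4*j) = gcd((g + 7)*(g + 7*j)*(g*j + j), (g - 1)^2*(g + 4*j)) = 1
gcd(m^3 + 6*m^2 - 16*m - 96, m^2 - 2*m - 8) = m - 4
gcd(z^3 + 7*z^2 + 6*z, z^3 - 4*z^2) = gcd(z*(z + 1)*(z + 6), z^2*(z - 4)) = z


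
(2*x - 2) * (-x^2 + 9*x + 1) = -2*x^3 + 20*x^2 - 16*x - 2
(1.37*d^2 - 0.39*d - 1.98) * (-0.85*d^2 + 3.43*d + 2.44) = -1.1645*d^4 + 5.0306*d^3 + 3.6881*d^2 - 7.743*d - 4.8312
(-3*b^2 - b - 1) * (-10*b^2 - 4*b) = 30*b^4 + 22*b^3 + 14*b^2 + 4*b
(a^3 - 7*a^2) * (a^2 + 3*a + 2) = a^5 - 4*a^4 - 19*a^3 - 14*a^2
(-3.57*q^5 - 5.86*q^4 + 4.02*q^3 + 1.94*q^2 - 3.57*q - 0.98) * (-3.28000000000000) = 11.7096*q^5 + 19.2208*q^4 - 13.1856*q^3 - 6.3632*q^2 + 11.7096*q + 3.2144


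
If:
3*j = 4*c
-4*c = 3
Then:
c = -3/4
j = -1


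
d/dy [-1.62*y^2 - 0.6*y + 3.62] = -3.24*y - 0.6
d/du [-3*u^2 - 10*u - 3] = -6*u - 10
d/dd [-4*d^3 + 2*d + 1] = 2 - 12*d^2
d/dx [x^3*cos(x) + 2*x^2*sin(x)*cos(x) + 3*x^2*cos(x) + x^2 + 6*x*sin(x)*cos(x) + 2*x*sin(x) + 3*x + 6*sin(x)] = -x^3*sin(x) + 2*x^2*cos(2*x) + 3*sqrt(2)*x^2*cos(x + pi/4) + 2*x*sin(2*x) + 8*x*cos(x) + 6*x*cos(2*x) + 2*x + 2*sin(x) + 3*sin(2*x) + 6*cos(x) + 3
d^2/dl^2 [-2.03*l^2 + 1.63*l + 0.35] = -4.06000000000000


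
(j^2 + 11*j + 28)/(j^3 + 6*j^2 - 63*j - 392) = (j + 4)/(j^2 - j - 56)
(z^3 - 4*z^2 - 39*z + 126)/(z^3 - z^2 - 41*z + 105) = (z^2 - z - 42)/(z^2 + 2*z - 35)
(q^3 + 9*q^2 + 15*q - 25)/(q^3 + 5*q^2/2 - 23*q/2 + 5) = 2*(q^2 + 4*q - 5)/(2*q^2 - 5*q + 2)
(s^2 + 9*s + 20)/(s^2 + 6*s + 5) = (s + 4)/(s + 1)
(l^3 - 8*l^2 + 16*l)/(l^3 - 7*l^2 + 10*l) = (l^2 - 8*l + 16)/(l^2 - 7*l + 10)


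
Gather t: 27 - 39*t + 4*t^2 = 4*t^2 - 39*t + 27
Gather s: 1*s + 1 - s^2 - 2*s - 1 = -s^2 - s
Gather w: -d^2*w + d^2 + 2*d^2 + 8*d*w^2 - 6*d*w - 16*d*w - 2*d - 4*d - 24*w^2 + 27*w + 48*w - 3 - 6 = 3*d^2 - 6*d + w^2*(8*d - 24) + w*(-d^2 - 22*d + 75) - 9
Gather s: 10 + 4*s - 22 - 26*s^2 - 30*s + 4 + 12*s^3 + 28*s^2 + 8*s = 12*s^3 + 2*s^2 - 18*s - 8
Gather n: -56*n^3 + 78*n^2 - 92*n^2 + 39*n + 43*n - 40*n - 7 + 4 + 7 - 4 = -56*n^3 - 14*n^2 + 42*n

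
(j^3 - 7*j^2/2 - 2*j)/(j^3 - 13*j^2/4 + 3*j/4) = 2*(2*j^2 - 7*j - 4)/(4*j^2 - 13*j + 3)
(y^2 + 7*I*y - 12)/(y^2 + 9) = (y + 4*I)/(y - 3*I)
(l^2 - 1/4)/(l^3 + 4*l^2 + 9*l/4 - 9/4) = (2*l + 1)/(2*l^2 + 9*l + 9)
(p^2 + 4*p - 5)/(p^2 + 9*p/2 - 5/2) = 2*(p - 1)/(2*p - 1)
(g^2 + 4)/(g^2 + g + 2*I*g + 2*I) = (g - 2*I)/(g + 1)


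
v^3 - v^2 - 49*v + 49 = (v - 7)*(v - 1)*(v + 7)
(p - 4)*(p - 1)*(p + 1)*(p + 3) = p^4 - p^3 - 13*p^2 + p + 12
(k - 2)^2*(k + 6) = k^3 + 2*k^2 - 20*k + 24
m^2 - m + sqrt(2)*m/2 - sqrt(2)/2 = (m - 1)*(m + sqrt(2)/2)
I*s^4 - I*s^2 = s^2*(s + 1)*(I*s - I)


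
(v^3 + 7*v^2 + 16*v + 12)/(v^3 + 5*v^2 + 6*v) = (v + 2)/v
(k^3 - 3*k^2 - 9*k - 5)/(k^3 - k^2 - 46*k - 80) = (-k^3 + 3*k^2 + 9*k + 5)/(-k^3 + k^2 + 46*k + 80)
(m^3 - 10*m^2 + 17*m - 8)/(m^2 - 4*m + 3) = (m^2 - 9*m + 8)/(m - 3)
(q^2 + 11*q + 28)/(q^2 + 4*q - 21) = (q + 4)/(q - 3)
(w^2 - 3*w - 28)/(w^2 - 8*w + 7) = (w + 4)/(w - 1)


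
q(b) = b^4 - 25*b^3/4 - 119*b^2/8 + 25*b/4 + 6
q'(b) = 4*b^3 - 75*b^2/4 - 119*b/4 + 25/4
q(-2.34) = 19.99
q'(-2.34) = -78.05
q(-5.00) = 1009.12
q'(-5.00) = -813.75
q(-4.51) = 662.31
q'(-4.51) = -607.89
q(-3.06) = 114.35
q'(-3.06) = -192.89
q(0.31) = 6.33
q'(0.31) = -4.66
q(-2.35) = 20.78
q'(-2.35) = -79.30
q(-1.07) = -8.75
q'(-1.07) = 11.72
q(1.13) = -13.32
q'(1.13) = -45.54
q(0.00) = 6.00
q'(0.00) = 6.25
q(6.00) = -546.00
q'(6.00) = 16.75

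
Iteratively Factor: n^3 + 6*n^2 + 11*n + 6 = (n + 2)*(n^2 + 4*n + 3) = (n + 2)*(n + 3)*(n + 1)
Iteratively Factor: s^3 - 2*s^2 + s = (s - 1)*(s^2 - s) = (s - 1)^2*(s)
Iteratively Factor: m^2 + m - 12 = (m + 4)*(m - 3)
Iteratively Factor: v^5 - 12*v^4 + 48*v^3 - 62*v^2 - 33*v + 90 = (v - 2)*(v^4 - 10*v^3 + 28*v^2 - 6*v - 45) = (v - 3)*(v - 2)*(v^3 - 7*v^2 + 7*v + 15) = (v - 3)*(v - 2)*(v + 1)*(v^2 - 8*v + 15) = (v - 3)^2*(v - 2)*(v + 1)*(v - 5)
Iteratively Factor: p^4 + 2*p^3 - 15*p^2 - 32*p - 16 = (p + 4)*(p^3 - 2*p^2 - 7*p - 4) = (p + 1)*(p + 4)*(p^2 - 3*p - 4) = (p + 1)^2*(p + 4)*(p - 4)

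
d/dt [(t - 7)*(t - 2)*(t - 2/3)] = 3*t^2 - 58*t/3 + 20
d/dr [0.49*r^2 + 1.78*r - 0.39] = 0.98*r + 1.78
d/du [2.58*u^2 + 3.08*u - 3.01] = 5.16*u + 3.08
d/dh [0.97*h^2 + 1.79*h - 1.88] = 1.94*h + 1.79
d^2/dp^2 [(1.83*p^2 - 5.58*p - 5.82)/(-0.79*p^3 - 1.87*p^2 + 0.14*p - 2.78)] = (-2.284206*p^6 + 20.894868*p^5 + 91.83276*p^4 + 233.134332*p^3 + 28.272672*p^2 - 259.882488*p - 84.226032)/(0.493039*p^9 + 3.501201*p^8 + 8.025531*p^7 + 10.503265*p^6 + 23.219118*p^5 + 27.429294*p^4 + 13.94674*p^3 + 43.519788*p^2 - 3.245928*p + 21.484952)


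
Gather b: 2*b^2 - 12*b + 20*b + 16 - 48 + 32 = 2*b^2 + 8*b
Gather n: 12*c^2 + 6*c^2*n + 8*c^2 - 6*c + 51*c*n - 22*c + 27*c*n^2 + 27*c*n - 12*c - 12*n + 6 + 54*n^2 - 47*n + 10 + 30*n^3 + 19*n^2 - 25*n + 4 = 20*c^2 - 40*c + 30*n^3 + n^2*(27*c + 73) + n*(6*c^2 + 78*c - 84) + 20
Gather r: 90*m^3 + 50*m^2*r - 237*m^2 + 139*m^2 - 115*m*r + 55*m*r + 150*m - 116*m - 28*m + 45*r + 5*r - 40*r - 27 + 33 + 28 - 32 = 90*m^3 - 98*m^2 + 6*m + r*(50*m^2 - 60*m + 10) + 2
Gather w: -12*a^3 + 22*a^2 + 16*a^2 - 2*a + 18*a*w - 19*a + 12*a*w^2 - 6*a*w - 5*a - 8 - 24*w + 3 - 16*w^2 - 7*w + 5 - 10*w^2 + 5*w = -12*a^3 + 38*a^2 - 26*a + w^2*(12*a - 26) + w*(12*a - 26)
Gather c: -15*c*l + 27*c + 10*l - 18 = c*(27 - 15*l) + 10*l - 18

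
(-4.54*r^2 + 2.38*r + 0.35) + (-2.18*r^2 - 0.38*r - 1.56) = -6.72*r^2 + 2.0*r - 1.21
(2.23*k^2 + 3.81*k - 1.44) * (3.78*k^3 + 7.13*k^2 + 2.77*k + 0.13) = 8.4294*k^5 + 30.3017*k^4 + 27.8992*k^3 + 0.576400000000001*k^2 - 3.4935*k - 0.1872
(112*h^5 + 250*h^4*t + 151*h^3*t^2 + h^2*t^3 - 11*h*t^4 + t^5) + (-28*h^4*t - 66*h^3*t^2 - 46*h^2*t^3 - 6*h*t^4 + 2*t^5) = 112*h^5 + 222*h^4*t + 85*h^3*t^2 - 45*h^2*t^3 - 17*h*t^4 + 3*t^5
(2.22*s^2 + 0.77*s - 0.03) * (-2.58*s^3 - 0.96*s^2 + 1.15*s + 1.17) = -5.7276*s^5 - 4.1178*s^4 + 1.8912*s^3 + 3.5117*s^2 + 0.8664*s - 0.0351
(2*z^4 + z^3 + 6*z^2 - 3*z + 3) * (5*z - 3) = 10*z^5 - z^4 + 27*z^3 - 33*z^2 + 24*z - 9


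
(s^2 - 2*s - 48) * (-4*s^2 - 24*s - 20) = -4*s^4 - 16*s^3 + 220*s^2 + 1192*s + 960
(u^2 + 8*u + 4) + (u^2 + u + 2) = 2*u^2 + 9*u + 6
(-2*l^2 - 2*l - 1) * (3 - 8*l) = 16*l^3 + 10*l^2 + 2*l - 3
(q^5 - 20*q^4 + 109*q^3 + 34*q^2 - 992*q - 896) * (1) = q^5 - 20*q^4 + 109*q^3 + 34*q^2 - 992*q - 896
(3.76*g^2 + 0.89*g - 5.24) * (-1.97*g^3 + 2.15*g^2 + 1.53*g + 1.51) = -7.4072*g^5 + 6.3307*g^4 + 17.9891*g^3 - 4.2267*g^2 - 6.6733*g - 7.9124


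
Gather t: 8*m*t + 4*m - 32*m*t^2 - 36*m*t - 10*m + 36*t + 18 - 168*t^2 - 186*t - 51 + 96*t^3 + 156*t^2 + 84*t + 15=-6*m + 96*t^3 + t^2*(-32*m - 12) + t*(-28*m - 66) - 18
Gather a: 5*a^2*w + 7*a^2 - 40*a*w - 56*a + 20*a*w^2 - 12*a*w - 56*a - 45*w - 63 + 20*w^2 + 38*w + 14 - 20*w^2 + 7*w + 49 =a^2*(5*w + 7) + a*(20*w^2 - 52*w - 112)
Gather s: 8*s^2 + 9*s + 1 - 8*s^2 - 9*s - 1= 0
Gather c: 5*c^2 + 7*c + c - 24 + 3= 5*c^2 + 8*c - 21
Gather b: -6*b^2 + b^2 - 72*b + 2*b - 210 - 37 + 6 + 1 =-5*b^2 - 70*b - 240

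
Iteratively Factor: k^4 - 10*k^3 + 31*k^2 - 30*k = (k - 2)*(k^3 - 8*k^2 + 15*k) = (k - 3)*(k - 2)*(k^2 - 5*k) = (k - 5)*(k - 3)*(k - 2)*(k)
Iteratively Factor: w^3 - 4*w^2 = (w)*(w^2 - 4*w) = w^2*(w - 4)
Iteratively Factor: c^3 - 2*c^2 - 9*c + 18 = (c - 3)*(c^2 + c - 6) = (c - 3)*(c - 2)*(c + 3)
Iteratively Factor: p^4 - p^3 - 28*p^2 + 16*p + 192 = (p - 4)*(p^3 + 3*p^2 - 16*p - 48) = (p - 4)^2*(p^2 + 7*p + 12) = (p - 4)^2*(p + 3)*(p + 4)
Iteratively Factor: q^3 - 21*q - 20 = (q + 1)*(q^2 - q - 20) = (q + 1)*(q + 4)*(q - 5)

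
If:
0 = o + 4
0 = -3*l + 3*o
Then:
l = -4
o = -4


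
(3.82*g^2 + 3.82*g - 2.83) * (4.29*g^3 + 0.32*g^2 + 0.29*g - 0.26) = 16.3878*g^5 + 17.6102*g^4 - 9.8105*g^3 - 0.791*g^2 - 1.8139*g + 0.7358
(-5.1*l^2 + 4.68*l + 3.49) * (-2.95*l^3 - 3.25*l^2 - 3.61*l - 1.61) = 15.045*l^5 + 2.769*l^4 - 7.0945*l^3 - 20.0263*l^2 - 20.1337*l - 5.6189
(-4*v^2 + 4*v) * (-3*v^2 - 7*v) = 12*v^4 + 16*v^3 - 28*v^2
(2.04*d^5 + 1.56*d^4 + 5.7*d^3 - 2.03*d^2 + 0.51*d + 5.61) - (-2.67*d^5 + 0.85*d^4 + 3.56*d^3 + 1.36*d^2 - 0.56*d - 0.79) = 4.71*d^5 + 0.71*d^4 + 2.14*d^3 - 3.39*d^2 + 1.07*d + 6.4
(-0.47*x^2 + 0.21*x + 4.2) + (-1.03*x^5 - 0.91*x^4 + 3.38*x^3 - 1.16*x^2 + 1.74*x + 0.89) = -1.03*x^5 - 0.91*x^4 + 3.38*x^3 - 1.63*x^2 + 1.95*x + 5.09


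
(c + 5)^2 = c^2 + 10*c + 25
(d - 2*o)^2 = d^2 - 4*d*o + 4*o^2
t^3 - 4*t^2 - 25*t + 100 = (t - 5)*(t - 4)*(t + 5)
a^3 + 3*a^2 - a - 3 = (a - 1)*(a + 1)*(a + 3)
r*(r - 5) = r^2 - 5*r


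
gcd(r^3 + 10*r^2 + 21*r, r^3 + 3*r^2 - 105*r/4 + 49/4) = r + 7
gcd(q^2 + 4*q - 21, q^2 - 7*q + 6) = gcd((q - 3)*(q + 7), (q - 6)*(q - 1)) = 1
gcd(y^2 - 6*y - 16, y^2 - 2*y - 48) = y - 8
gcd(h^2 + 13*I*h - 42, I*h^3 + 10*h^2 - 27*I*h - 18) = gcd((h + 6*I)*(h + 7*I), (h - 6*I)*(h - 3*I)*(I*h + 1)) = 1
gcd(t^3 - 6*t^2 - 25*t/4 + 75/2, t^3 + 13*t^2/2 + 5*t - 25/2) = t + 5/2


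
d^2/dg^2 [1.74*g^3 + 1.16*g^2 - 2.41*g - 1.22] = 10.44*g + 2.32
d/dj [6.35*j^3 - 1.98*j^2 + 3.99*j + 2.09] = 19.05*j^2 - 3.96*j + 3.99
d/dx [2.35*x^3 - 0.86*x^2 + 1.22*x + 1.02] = 7.05*x^2 - 1.72*x + 1.22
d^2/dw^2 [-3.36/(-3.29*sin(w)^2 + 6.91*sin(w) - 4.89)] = (-145.475904*sin(w)^4 + 229.157712*sin(w)^3 + 274.004304*sin(w)^2 - 571.849488*sin(w) + 212.7552)/(3.29*sin(w)^2 - 6.91*sin(w) + 4.89)^3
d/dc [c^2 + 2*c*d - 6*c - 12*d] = 2*c + 2*d - 6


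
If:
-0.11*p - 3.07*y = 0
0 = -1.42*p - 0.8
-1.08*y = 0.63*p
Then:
No Solution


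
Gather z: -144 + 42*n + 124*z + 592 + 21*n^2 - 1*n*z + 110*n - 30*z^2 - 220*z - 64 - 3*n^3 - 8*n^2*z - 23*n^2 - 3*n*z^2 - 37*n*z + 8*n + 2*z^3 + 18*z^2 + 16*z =-3*n^3 - 2*n^2 + 160*n + 2*z^3 + z^2*(-3*n - 12) + z*(-8*n^2 - 38*n - 80) + 384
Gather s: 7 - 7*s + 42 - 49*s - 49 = -56*s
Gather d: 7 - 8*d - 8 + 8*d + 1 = 0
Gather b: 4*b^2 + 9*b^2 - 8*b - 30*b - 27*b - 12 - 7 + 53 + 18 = 13*b^2 - 65*b + 52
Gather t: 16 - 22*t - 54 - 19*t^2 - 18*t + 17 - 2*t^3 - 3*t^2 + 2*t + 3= -2*t^3 - 22*t^2 - 38*t - 18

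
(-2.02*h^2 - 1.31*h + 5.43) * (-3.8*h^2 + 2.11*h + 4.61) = 7.676*h^4 + 0.7158*h^3 - 32.7103*h^2 + 5.4182*h + 25.0323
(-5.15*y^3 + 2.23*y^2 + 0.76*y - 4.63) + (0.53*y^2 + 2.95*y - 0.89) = -5.15*y^3 + 2.76*y^2 + 3.71*y - 5.52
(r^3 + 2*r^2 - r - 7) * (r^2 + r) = r^5 + 3*r^4 + r^3 - 8*r^2 - 7*r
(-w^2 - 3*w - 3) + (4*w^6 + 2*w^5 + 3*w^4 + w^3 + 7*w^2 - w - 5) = 4*w^6 + 2*w^5 + 3*w^4 + w^3 + 6*w^2 - 4*w - 8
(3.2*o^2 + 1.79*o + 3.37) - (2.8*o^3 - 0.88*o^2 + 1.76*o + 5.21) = -2.8*o^3 + 4.08*o^2 + 0.03*o - 1.84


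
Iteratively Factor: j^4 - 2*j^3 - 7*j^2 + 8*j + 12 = (j + 1)*(j^3 - 3*j^2 - 4*j + 12) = (j - 2)*(j + 1)*(j^2 - j - 6) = (j - 3)*(j - 2)*(j + 1)*(j + 2)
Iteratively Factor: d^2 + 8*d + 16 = (d + 4)*(d + 4)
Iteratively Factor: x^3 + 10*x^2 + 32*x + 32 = (x + 4)*(x^2 + 6*x + 8) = (x + 4)^2*(x + 2)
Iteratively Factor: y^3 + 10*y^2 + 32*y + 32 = (y + 2)*(y^2 + 8*y + 16) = (y + 2)*(y + 4)*(y + 4)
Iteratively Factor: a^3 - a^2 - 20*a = (a + 4)*(a^2 - 5*a) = (a - 5)*(a + 4)*(a)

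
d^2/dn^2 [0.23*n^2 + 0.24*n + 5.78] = 0.460000000000000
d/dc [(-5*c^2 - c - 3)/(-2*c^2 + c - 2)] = (-7*c^2 + 8*c + 5)/(4*c^4 - 4*c^3 + 9*c^2 - 4*c + 4)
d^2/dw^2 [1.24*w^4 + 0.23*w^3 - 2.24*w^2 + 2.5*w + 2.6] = 14.88*w^2 + 1.38*w - 4.48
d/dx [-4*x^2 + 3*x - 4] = 3 - 8*x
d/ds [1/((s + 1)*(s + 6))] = (-2*s - 7)/(s^4 + 14*s^3 + 61*s^2 + 84*s + 36)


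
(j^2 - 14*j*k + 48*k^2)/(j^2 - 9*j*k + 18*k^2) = (j - 8*k)/(j - 3*k)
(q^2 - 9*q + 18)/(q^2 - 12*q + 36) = (q - 3)/(q - 6)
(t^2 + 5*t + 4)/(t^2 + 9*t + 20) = (t + 1)/(t + 5)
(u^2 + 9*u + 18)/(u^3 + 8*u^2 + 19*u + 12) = (u + 6)/(u^2 + 5*u + 4)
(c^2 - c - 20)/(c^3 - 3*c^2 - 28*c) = (c - 5)/(c*(c - 7))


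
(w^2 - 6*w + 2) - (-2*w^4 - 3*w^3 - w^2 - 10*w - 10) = 2*w^4 + 3*w^3 + 2*w^2 + 4*w + 12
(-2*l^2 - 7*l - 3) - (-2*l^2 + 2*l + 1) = -9*l - 4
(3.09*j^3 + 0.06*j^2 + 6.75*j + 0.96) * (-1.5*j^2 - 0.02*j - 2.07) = -4.635*j^5 - 0.1518*j^4 - 16.5225*j^3 - 1.6992*j^2 - 13.9917*j - 1.9872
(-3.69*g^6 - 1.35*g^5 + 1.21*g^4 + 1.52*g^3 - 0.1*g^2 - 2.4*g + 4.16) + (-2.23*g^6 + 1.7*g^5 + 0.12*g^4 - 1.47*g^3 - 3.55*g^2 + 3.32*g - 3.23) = -5.92*g^6 + 0.35*g^5 + 1.33*g^4 + 0.05*g^3 - 3.65*g^2 + 0.92*g + 0.93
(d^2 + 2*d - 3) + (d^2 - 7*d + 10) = 2*d^2 - 5*d + 7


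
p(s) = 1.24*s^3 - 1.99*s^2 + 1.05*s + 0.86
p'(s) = 3.72*s^2 - 3.98*s + 1.05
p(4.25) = 64.57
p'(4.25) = 51.33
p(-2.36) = -29.00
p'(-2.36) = 31.16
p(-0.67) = -1.11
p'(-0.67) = 5.39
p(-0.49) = -0.28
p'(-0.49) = 3.89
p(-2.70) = -40.89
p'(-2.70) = 38.91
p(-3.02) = -54.61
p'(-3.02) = 47.00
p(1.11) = 1.27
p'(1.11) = 1.22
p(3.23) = 25.28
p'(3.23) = 27.00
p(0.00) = 0.86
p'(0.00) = 1.05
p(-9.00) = -1073.74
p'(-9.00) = 338.19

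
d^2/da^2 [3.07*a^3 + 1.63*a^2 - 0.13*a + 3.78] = 18.42*a + 3.26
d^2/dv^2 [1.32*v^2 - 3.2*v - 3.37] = 2.64000000000000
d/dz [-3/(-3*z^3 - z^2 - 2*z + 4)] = 3*(-9*z^2 - 2*z - 2)/(3*z^3 + z^2 + 2*z - 4)^2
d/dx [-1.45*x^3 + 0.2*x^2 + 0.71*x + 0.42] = -4.35*x^2 + 0.4*x + 0.71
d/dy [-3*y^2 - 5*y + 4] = -6*y - 5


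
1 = 1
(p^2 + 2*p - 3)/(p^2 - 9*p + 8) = (p + 3)/(p - 8)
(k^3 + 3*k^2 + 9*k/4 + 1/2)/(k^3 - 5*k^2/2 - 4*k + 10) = (4*k^2 + 4*k + 1)/(2*(2*k^2 - 9*k + 10))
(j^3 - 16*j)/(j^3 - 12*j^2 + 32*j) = (j + 4)/(j - 8)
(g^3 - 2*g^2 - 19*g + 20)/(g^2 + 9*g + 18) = (g^3 - 2*g^2 - 19*g + 20)/(g^2 + 9*g + 18)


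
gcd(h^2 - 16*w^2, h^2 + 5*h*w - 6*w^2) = 1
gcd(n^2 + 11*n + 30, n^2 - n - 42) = n + 6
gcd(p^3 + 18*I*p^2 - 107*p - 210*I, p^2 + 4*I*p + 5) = p + 5*I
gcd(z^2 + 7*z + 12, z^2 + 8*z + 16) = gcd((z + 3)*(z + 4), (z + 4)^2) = z + 4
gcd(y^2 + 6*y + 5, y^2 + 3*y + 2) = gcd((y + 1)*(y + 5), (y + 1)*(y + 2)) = y + 1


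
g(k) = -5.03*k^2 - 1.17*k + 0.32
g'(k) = -10.06*k - 1.17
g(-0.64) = -0.99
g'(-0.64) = 5.27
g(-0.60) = -0.79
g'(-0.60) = 4.87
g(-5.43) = -141.64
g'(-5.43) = 53.46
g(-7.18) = -250.59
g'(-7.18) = 71.06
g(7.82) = -316.43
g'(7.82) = -79.84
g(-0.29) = 0.24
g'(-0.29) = 1.75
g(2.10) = -24.32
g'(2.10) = -22.30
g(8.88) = -406.71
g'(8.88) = -90.50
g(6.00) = -187.78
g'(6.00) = -61.53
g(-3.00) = -41.44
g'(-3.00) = 29.01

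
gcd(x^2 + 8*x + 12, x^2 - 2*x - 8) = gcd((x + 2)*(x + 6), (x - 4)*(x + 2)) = x + 2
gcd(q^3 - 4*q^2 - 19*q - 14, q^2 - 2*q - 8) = q + 2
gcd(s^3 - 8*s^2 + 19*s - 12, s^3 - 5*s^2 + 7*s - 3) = s^2 - 4*s + 3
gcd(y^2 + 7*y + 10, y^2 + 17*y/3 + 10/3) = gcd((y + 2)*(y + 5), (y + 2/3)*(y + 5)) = y + 5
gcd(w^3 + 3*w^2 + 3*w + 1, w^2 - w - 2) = w + 1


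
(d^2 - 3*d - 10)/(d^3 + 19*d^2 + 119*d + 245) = (d^2 - 3*d - 10)/(d^3 + 19*d^2 + 119*d + 245)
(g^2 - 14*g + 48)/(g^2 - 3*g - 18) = (g - 8)/(g + 3)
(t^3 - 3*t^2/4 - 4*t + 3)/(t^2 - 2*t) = t + 5/4 - 3/(2*t)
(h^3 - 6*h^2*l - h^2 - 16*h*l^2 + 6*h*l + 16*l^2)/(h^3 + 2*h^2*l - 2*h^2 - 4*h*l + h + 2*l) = (h - 8*l)/(h - 1)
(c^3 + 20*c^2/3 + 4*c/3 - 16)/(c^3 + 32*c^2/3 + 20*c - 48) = (c + 2)/(c + 6)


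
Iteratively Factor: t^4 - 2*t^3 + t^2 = (t - 1)*(t^3 - t^2) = (t - 1)^2*(t^2) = t*(t - 1)^2*(t)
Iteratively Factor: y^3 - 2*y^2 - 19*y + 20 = (y - 1)*(y^2 - y - 20) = (y - 5)*(y - 1)*(y + 4)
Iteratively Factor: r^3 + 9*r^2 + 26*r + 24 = (r + 2)*(r^2 + 7*r + 12) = (r + 2)*(r + 3)*(r + 4)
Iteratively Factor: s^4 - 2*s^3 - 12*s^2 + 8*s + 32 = (s - 2)*(s^3 - 12*s - 16) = (s - 2)*(s + 2)*(s^2 - 2*s - 8) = (s - 2)*(s + 2)^2*(s - 4)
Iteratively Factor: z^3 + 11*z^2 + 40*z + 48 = (z + 3)*(z^2 + 8*z + 16) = (z + 3)*(z + 4)*(z + 4)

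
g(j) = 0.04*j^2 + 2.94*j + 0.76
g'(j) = 0.08*j + 2.94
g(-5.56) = -14.35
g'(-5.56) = 2.50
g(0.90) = 3.44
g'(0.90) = 3.01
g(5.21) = 17.16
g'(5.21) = 3.36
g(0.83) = 3.23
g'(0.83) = 3.01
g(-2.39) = -6.04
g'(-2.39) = 2.75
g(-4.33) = -11.22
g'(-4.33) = 2.59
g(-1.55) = -3.70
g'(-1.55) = 2.82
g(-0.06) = 0.58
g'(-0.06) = 2.94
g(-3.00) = -7.70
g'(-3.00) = 2.70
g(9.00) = 30.46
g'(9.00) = 3.66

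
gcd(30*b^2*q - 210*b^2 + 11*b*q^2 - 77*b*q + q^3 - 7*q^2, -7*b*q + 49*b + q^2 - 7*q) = q - 7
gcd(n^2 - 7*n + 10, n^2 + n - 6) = n - 2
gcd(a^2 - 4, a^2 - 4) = a^2 - 4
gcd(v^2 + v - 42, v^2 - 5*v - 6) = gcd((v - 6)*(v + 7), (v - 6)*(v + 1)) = v - 6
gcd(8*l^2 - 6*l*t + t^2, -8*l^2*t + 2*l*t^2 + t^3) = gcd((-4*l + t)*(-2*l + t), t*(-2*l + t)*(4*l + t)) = -2*l + t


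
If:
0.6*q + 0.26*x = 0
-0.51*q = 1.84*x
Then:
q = 0.00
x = 0.00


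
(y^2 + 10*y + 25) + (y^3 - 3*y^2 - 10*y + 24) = y^3 - 2*y^2 + 49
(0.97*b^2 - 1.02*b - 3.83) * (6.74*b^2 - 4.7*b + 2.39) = 6.5378*b^4 - 11.4338*b^3 - 18.7019*b^2 + 15.5632*b - 9.1537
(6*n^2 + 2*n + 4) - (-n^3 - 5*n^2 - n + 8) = n^3 + 11*n^2 + 3*n - 4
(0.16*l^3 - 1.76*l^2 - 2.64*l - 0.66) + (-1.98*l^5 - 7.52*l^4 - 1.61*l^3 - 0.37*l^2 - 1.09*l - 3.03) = -1.98*l^5 - 7.52*l^4 - 1.45*l^3 - 2.13*l^2 - 3.73*l - 3.69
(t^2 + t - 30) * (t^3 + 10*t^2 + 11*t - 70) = t^5 + 11*t^4 - 9*t^3 - 359*t^2 - 400*t + 2100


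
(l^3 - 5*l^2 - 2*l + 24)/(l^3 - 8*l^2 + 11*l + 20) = (l^2 - l - 6)/(l^2 - 4*l - 5)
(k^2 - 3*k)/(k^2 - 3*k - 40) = k*(3 - k)/(-k^2 + 3*k + 40)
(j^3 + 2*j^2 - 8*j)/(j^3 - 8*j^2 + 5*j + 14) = j*(j + 4)/(j^2 - 6*j - 7)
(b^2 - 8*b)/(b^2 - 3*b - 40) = b/(b + 5)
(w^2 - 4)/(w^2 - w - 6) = (w - 2)/(w - 3)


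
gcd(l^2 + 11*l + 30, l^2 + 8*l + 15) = l + 5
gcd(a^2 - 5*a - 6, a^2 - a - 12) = 1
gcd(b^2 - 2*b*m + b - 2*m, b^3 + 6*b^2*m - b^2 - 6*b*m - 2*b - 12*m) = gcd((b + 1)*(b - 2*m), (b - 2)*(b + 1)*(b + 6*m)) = b + 1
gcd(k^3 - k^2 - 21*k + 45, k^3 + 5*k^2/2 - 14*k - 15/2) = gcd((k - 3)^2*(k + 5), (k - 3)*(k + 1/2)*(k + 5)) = k^2 + 2*k - 15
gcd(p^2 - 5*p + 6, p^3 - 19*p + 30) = p^2 - 5*p + 6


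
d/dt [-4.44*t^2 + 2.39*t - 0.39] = 2.39 - 8.88*t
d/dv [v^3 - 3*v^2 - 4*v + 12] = 3*v^2 - 6*v - 4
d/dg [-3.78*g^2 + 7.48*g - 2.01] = 7.48 - 7.56*g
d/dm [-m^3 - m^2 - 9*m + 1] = -3*m^2 - 2*m - 9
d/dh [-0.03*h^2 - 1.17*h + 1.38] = -0.06*h - 1.17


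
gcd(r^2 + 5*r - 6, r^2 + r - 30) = r + 6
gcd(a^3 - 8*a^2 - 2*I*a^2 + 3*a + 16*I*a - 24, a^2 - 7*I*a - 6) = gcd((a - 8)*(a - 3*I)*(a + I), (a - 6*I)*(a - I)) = 1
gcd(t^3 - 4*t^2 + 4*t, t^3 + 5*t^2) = t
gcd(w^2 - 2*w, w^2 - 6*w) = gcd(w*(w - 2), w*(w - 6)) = w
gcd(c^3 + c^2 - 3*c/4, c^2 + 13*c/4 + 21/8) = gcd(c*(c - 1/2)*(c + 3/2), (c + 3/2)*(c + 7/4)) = c + 3/2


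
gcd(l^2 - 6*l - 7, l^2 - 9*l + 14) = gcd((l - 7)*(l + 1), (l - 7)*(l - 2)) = l - 7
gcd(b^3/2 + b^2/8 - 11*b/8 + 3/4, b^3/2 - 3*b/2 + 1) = b^2 + b - 2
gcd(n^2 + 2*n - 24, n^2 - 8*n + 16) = n - 4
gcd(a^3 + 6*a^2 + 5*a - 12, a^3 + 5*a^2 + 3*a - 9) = a^2 + 2*a - 3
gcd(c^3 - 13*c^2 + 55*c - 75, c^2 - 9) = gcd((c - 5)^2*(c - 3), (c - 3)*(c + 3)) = c - 3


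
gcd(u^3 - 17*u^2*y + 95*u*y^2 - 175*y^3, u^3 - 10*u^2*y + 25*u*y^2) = u^2 - 10*u*y + 25*y^2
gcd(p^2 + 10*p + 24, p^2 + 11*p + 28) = p + 4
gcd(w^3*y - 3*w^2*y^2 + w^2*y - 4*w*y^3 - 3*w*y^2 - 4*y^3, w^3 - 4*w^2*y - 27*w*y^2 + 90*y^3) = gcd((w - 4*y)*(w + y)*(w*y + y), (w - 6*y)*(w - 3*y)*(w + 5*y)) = 1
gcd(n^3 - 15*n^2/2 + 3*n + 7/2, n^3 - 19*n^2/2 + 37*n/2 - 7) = n - 7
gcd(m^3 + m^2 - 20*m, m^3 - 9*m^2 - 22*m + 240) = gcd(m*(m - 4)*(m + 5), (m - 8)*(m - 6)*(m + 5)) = m + 5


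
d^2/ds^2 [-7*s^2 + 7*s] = -14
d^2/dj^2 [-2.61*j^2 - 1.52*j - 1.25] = -5.22000000000000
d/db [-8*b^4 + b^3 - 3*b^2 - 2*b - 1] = -32*b^3 + 3*b^2 - 6*b - 2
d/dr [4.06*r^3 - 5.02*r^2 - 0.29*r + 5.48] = 12.18*r^2 - 10.04*r - 0.29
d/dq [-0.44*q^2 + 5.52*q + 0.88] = 5.52 - 0.88*q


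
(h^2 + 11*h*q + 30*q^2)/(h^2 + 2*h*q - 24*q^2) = (-h - 5*q)/(-h + 4*q)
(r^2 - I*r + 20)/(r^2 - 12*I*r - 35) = (r + 4*I)/(r - 7*I)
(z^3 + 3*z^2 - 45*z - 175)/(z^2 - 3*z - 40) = (z^2 - 2*z - 35)/(z - 8)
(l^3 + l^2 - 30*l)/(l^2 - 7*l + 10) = l*(l + 6)/(l - 2)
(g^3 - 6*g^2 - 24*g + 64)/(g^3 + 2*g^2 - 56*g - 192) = (g - 2)/(g + 6)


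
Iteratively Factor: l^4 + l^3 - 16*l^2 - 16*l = (l + 4)*(l^3 - 3*l^2 - 4*l) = (l - 4)*(l + 4)*(l^2 + l) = (l - 4)*(l + 1)*(l + 4)*(l)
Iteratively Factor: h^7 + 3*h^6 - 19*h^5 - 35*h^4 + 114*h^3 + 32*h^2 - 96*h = (h)*(h^6 + 3*h^5 - 19*h^4 - 35*h^3 + 114*h^2 + 32*h - 96) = h*(h + 4)*(h^5 - h^4 - 15*h^3 + 25*h^2 + 14*h - 24) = h*(h - 2)*(h + 4)*(h^4 + h^3 - 13*h^2 - h + 12) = h*(h - 2)*(h + 1)*(h + 4)*(h^3 - 13*h + 12) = h*(h - 2)*(h - 1)*(h + 1)*(h + 4)*(h^2 + h - 12) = h*(h - 2)*(h - 1)*(h + 1)*(h + 4)^2*(h - 3)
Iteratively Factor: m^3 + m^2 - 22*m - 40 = (m + 4)*(m^2 - 3*m - 10) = (m - 5)*(m + 4)*(m + 2)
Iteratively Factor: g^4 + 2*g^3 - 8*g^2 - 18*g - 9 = (g + 1)*(g^3 + g^2 - 9*g - 9) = (g + 1)^2*(g^2 - 9) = (g - 3)*(g + 1)^2*(g + 3)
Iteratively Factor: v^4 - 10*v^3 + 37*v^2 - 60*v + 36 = (v - 2)*(v^3 - 8*v^2 + 21*v - 18) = (v - 3)*(v - 2)*(v^2 - 5*v + 6) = (v - 3)^2*(v - 2)*(v - 2)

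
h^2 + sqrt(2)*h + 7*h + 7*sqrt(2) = (h + 7)*(h + sqrt(2))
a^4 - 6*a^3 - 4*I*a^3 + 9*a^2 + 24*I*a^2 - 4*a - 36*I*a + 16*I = (a - 4)*(a - 4*I)*(-I*a + I)*(I*a - I)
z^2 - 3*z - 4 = (z - 4)*(z + 1)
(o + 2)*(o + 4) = o^2 + 6*o + 8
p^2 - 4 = (p - 2)*(p + 2)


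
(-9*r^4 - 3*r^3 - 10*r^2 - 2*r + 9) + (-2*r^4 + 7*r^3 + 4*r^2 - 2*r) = -11*r^4 + 4*r^3 - 6*r^2 - 4*r + 9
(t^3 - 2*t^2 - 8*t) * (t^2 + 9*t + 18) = t^5 + 7*t^4 - 8*t^3 - 108*t^2 - 144*t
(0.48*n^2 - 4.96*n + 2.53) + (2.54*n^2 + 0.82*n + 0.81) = 3.02*n^2 - 4.14*n + 3.34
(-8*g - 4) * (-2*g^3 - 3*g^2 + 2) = 16*g^4 + 32*g^3 + 12*g^2 - 16*g - 8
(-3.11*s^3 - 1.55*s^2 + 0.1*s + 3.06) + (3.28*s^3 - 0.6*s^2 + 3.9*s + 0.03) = 0.17*s^3 - 2.15*s^2 + 4.0*s + 3.09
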